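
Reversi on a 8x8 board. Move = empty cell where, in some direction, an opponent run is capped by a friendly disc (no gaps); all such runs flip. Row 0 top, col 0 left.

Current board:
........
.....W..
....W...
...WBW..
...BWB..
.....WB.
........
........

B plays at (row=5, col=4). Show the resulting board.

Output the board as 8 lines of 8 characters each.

Answer: ........
.....W..
....W...
...WBW..
...BBB..
....BBB.
........
........

Derivation:
Place B at (5,4); scan 8 dirs for brackets.
Dir NW: first cell 'B' (not opp) -> no flip
Dir N: opp run (4,4) capped by B -> flip
Dir NE: first cell 'B' (not opp) -> no flip
Dir W: first cell '.' (not opp) -> no flip
Dir E: opp run (5,5) capped by B -> flip
Dir SW: first cell '.' (not opp) -> no flip
Dir S: first cell '.' (not opp) -> no flip
Dir SE: first cell '.' (not opp) -> no flip
All flips: (4,4) (5,5)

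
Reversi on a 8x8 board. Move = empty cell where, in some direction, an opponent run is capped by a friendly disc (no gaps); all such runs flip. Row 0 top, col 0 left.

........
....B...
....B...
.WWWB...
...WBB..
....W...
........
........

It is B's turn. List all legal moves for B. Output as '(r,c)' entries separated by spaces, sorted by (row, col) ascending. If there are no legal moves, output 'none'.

(2,0): no bracket -> illegal
(2,1): no bracket -> illegal
(2,2): flips 1 -> legal
(2,3): no bracket -> illegal
(3,0): flips 3 -> legal
(4,0): no bracket -> illegal
(4,1): no bracket -> illegal
(4,2): flips 2 -> legal
(5,2): flips 1 -> legal
(5,3): no bracket -> illegal
(5,5): no bracket -> illegal
(6,3): flips 1 -> legal
(6,4): flips 1 -> legal
(6,5): no bracket -> illegal

Answer: (2,2) (3,0) (4,2) (5,2) (6,3) (6,4)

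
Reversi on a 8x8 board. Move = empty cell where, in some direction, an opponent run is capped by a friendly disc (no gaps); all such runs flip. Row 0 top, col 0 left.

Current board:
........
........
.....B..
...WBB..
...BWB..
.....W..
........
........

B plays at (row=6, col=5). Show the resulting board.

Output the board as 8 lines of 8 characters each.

Answer: ........
........
.....B..
...WBB..
...BWB..
.....B..
.....B..
........

Derivation:
Place B at (6,5); scan 8 dirs for brackets.
Dir NW: first cell '.' (not opp) -> no flip
Dir N: opp run (5,5) capped by B -> flip
Dir NE: first cell '.' (not opp) -> no flip
Dir W: first cell '.' (not opp) -> no flip
Dir E: first cell '.' (not opp) -> no flip
Dir SW: first cell '.' (not opp) -> no flip
Dir S: first cell '.' (not opp) -> no flip
Dir SE: first cell '.' (not opp) -> no flip
All flips: (5,5)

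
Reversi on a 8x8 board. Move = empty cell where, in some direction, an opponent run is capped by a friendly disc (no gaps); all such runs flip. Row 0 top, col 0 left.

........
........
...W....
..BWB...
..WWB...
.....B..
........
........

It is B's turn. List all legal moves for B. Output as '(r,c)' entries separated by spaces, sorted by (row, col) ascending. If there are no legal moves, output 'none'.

(1,2): flips 1 -> legal
(1,3): no bracket -> illegal
(1,4): flips 1 -> legal
(2,2): flips 1 -> legal
(2,4): no bracket -> illegal
(3,1): no bracket -> illegal
(4,1): flips 2 -> legal
(5,1): no bracket -> illegal
(5,2): flips 2 -> legal
(5,3): no bracket -> illegal
(5,4): flips 1 -> legal

Answer: (1,2) (1,4) (2,2) (4,1) (5,2) (5,4)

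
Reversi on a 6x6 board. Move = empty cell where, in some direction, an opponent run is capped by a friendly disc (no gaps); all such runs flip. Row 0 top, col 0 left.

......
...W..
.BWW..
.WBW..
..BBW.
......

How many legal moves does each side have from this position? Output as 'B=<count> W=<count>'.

-- B to move --
(0,2): no bracket -> illegal
(0,3): flips 3 -> legal
(0,4): no bracket -> illegal
(1,1): no bracket -> illegal
(1,2): flips 1 -> legal
(1,4): flips 1 -> legal
(2,0): flips 1 -> legal
(2,4): flips 3 -> legal
(3,0): flips 1 -> legal
(3,4): flips 1 -> legal
(3,5): no bracket -> illegal
(4,0): no bracket -> illegal
(4,1): flips 1 -> legal
(4,5): flips 1 -> legal
(5,3): no bracket -> illegal
(5,4): no bracket -> illegal
(5,5): no bracket -> illegal
B mobility = 9
-- W to move --
(1,0): no bracket -> illegal
(1,1): flips 1 -> legal
(1,2): no bracket -> illegal
(2,0): flips 1 -> legal
(3,0): no bracket -> illegal
(3,4): no bracket -> illegal
(4,1): flips 3 -> legal
(5,1): flips 1 -> legal
(5,2): flips 2 -> legal
(5,3): flips 2 -> legal
(5,4): no bracket -> illegal
W mobility = 6

Answer: B=9 W=6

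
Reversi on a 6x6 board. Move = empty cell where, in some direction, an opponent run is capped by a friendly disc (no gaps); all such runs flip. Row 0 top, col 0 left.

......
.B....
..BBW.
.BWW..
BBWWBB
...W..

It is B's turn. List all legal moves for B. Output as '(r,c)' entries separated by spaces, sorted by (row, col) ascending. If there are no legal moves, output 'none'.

Answer: (2,5) (3,4) (5,2)

Derivation:
(1,3): no bracket -> illegal
(1,4): no bracket -> illegal
(1,5): no bracket -> illegal
(2,1): no bracket -> illegal
(2,5): flips 1 -> legal
(3,4): flips 2 -> legal
(3,5): no bracket -> illegal
(5,1): no bracket -> illegal
(5,2): flips 2 -> legal
(5,4): no bracket -> illegal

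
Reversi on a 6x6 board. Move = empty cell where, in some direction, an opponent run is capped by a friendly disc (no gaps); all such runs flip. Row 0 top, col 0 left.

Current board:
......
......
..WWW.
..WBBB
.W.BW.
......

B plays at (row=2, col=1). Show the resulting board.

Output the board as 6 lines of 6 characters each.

Place B at (2,1); scan 8 dirs for brackets.
Dir NW: first cell '.' (not opp) -> no flip
Dir N: first cell '.' (not opp) -> no flip
Dir NE: first cell '.' (not opp) -> no flip
Dir W: first cell '.' (not opp) -> no flip
Dir E: opp run (2,2) (2,3) (2,4), next='.' -> no flip
Dir SW: first cell '.' (not opp) -> no flip
Dir S: first cell '.' (not opp) -> no flip
Dir SE: opp run (3,2) capped by B -> flip
All flips: (3,2)

Answer: ......
......
.BWWW.
..BBBB
.W.BW.
......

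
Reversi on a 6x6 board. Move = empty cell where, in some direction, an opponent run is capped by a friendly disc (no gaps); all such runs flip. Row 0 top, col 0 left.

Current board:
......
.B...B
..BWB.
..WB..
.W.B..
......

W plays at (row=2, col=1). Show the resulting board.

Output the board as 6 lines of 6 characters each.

Place W at (2,1); scan 8 dirs for brackets.
Dir NW: first cell '.' (not opp) -> no flip
Dir N: opp run (1,1), next='.' -> no flip
Dir NE: first cell '.' (not opp) -> no flip
Dir W: first cell '.' (not opp) -> no flip
Dir E: opp run (2,2) capped by W -> flip
Dir SW: first cell '.' (not opp) -> no flip
Dir S: first cell '.' (not opp) -> no flip
Dir SE: first cell 'W' (not opp) -> no flip
All flips: (2,2)

Answer: ......
.B...B
.WWWB.
..WB..
.W.B..
......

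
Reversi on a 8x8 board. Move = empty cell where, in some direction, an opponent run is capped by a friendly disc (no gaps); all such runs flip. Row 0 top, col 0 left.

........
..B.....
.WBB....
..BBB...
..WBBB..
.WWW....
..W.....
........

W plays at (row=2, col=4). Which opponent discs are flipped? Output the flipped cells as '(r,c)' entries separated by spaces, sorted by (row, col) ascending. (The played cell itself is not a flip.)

Dir NW: first cell '.' (not opp) -> no flip
Dir N: first cell '.' (not opp) -> no flip
Dir NE: first cell '.' (not opp) -> no flip
Dir W: opp run (2,3) (2,2) capped by W -> flip
Dir E: first cell '.' (not opp) -> no flip
Dir SW: opp run (3,3) capped by W -> flip
Dir S: opp run (3,4) (4,4), next='.' -> no flip
Dir SE: first cell '.' (not opp) -> no flip

Answer: (2,2) (2,3) (3,3)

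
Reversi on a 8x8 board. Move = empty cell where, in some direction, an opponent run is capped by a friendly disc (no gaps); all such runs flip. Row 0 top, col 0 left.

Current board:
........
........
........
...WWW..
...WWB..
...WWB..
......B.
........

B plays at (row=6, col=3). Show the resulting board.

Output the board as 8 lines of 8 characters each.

Answer: ........
........
........
...WWW..
...WWB..
...WBB..
...B..B.
........

Derivation:
Place B at (6,3); scan 8 dirs for brackets.
Dir NW: first cell '.' (not opp) -> no flip
Dir N: opp run (5,3) (4,3) (3,3), next='.' -> no flip
Dir NE: opp run (5,4) capped by B -> flip
Dir W: first cell '.' (not opp) -> no flip
Dir E: first cell '.' (not opp) -> no flip
Dir SW: first cell '.' (not opp) -> no flip
Dir S: first cell '.' (not opp) -> no flip
Dir SE: first cell '.' (not opp) -> no flip
All flips: (5,4)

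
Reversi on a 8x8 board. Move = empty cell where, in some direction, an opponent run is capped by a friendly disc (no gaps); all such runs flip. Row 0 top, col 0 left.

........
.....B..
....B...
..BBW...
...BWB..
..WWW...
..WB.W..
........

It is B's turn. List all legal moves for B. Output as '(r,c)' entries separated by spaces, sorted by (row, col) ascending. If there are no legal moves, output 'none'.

Answer: (2,3) (2,5) (3,5) (4,1) (5,5) (6,1) (6,4) (7,6)

Derivation:
(2,3): flips 1 -> legal
(2,5): flips 1 -> legal
(3,5): flips 1 -> legal
(4,1): flips 1 -> legal
(4,2): no bracket -> illegal
(5,1): no bracket -> illegal
(5,5): flips 1 -> legal
(5,6): no bracket -> illegal
(6,1): flips 2 -> legal
(6,4): flips 3 -> legal
(6,6): no bracket -> illegal
(7,1): no bracket -> illegal
(7,2): no bracket -> illegal
(7,3): no bracket -> illegal
(7,4): no bracket -> illegal
(7,5): no bracket -> illegal
(7,6): flips 2 -> legal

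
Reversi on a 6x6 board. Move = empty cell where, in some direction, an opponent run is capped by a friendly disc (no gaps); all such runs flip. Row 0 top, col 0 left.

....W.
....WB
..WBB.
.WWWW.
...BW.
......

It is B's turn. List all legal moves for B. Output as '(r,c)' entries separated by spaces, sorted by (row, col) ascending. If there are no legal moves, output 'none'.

(0,3): no bracket -> illegal
(0,5): flips 1 -> legal
(1,1): no bracket -> illegal
(1,2): no bracket -> illegal
(1,3): flips 1 -> legal
(2,0): no bracket -> illegal
(2,1): flips 2 -> legal
(2,5): flips 1 -> legal
(3,0): no bracket -> illegal
(3,5): no bracket -> illegal
(4,0): no bracket -> illegal
(4,1): flips 1 -> legal
(4,2): flips 1 -> legal
(4,5): flips 2 -> legal
(5,3): no bracket -> illegal
(5,4): flips 2 -> legal
(5,5): no bracket -> illegal

Answer: (0,5) (1,3) (2,1) (2,5) (4,1) (4,2) (4,5) (5,4)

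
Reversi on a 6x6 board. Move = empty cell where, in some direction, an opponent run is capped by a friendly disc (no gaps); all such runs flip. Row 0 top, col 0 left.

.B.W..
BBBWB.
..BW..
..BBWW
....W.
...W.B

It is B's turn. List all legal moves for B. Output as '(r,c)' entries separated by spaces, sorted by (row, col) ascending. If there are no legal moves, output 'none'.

(0,2): no bracket -> illegal
(0,4): flips 1 -> legal
(2,4): flips 1 -> legal
(2,5): no bracket -> illegal
(4,2): no bracket -> illegal
(4,3): no bracket -> illegal
(4,5): flips 2 -> legal
(5,2): no bracket -> illegal
(5,4): no bracket -> illegal

Answer: (0,4) (2,4) (4,5)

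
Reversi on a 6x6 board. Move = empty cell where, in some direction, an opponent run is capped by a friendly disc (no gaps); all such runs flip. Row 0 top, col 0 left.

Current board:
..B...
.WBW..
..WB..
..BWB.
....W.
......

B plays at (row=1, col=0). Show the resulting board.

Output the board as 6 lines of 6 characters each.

Answer: ..B...
BBBW..
..WB..
..BWB.
....W.
......

Derivation:
Place B at (1,0); scan 8 dirs for brackets.
Dir NW: edge -> no flip
Dir N: first cell '.' (not opp) -> no flip
Dir NE: first cell '.' (not opp) -> no flip
Dir W: edge -> no flip
Dir E: opp run (1,1) capped by B -> flip
Dir SW: edge -> no flip
Dir S: first cell '.' (not opp) -> no flip
Dir SE: first cell '.' (not opp) -> no flip
All flips: (1,1)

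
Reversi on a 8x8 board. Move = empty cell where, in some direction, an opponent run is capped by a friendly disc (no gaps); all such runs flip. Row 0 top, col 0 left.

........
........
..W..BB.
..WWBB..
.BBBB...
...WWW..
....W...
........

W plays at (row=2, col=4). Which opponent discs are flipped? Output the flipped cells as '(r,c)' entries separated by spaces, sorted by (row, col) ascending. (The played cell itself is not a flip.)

Dir NW: first cell '.' (not opp) -> no flip
Dir N: first cell '.' (not opp) -> no flip
Dir NE: first cell '.' (not opp) -> no flip
Dir W: first cell '.' (not opp) -> no flip
Dir E: opp run (2,5) (2,6), next='.' -> no flip
Dir SW: first cell 'W' (not opp) -> no flip
Dir S: opp run (3,4) (4,4) capped by W -> flip
Dir SE: opp run (3,5), next='.' -> no flip

Answer: (3,4) (4,4)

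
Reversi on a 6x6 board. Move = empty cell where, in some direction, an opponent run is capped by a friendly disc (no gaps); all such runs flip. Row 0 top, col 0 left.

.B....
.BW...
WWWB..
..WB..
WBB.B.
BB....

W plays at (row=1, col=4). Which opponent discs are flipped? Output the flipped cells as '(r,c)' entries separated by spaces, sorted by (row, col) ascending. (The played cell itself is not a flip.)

Answer: (2,3)

Derivation:
Dir NW: first cell '.' (not opp) -> no flip
Dir N: first cell '.' (not opp) -> no flip
Dir NE: first cell '.' (not opp) -> no flip
Dir W: first cell '.' (not opp) -> no flip
Dir E: first cell '.' (not opp) -> no flip
Dir SW: opp run (2,3) capped by W -> flip
Dir S: first cell '.' (not opp) -> no flip
Dir SE: first cell '.' (not opp) -> no flip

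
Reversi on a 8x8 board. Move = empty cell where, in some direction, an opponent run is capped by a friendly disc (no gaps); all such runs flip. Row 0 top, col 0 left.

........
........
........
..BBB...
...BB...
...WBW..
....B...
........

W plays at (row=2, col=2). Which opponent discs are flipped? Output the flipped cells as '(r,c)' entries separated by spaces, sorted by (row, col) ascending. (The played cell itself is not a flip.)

Answer: (3,3) (4,4)

Derivation:
Dir NW: first cell '.' (not opp) -> no flip
Dir N: first cell '.' (not opp) -> no flip
Dir NE: first cell '.' (not opp) -> no flip
Dir W: first cell '.' (not opp) -> no flip
Dir E: first cell '.' (not opp) -> no flip
Dir SW: first cell '.' (not opp) -> no flip
Dir S: opp run (3,2), next='.' -> no flip
Dir SE: opp run (3,3) (4,4) capped by W -> flip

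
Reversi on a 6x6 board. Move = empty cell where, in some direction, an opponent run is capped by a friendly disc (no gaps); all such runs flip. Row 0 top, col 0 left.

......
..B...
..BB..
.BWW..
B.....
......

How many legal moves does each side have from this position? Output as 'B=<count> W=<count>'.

Answer: B=5 W=5

Derivation:
-- B to move --
(2,1): no bracket -> illegal
(2,4): no bracket -> illegal
(3,4): flips 2 -> legal
(4,1): flips 1 -> legal
(4,2): flips 1 -> legal
(4,3): flips 1 -> legal
(4,4): flips 1 -> legal
B mobility = 5
-- W to move --
(0,1): no bracket -> illegal
(0,2): flips 2 -> legal
(0,3): no bracket -> illegal
(1,1): flips 1 -> legal
(1,3): flips 1 -> legal
(1,4): flips 1 -> legal
(2,0): no bracket -> illegal
(2,1): no bracket -> illegal
(2,4): no bracket -> illegal
(3,0): flips 1 -> legal
(3,4): no bracket -> illegal
(4,1): no bracket -> illegal
(4,2): no bracket -> illegal
(5,0): no bracket -> illegal
(5,1): no bracket -> illegal
W mobility = 5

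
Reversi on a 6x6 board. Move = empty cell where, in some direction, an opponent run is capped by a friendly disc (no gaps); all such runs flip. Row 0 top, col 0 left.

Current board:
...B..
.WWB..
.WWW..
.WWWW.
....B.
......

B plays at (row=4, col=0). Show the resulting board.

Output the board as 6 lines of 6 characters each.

Answer: ...B..
.WWB..
.WBW..
.BWWW.
B...B.
......

Derivation:
Place B at (4,0); scan 8 dirs for brackets.
Dir NW: edge -> no flip
Dir N: first cell '.' (not opp) -> no flip
Dir NE: opp run (3,1) (2,2) capped by B -> flip
Dir W: edge -> no flip
Dir E: first cell '.' (not opp) -> no flip
Dir SW: edge -> no flip
Dir S: first cell '.' (not opp) -> no flip
Dir SE: first cell '.' (not opp) -> no flip
All flips: (2,2) (3,1)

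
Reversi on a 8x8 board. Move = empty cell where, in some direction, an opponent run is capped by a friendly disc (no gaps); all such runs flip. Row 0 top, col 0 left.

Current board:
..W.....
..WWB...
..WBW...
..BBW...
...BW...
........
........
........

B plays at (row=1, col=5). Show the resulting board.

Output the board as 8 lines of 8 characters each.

Answer: ..W.....
..WWBB..
..WBB...
..BBW...
...BW...
........
........
........

Derivation:
Place B at (1,5); scan 8 dirs for brackets.
Dir NW: first cell '.' (not opp) -> no flip
Dir N: first cell '.' (not opp) -> no flip
Dir NE: first cell '.' (not opp) -> no flip
Dir W: first cell 'B' (not opp) -> no flip
Dir E: first cell '.' (not opp) -> no flip
Dir SW: opp run (2,4) capped by B -> flip
Dir S: first cell '.' (not opp) -> no flip
Dir SE: first cell '.' (not opp) -> no flip
All flips: (2,4)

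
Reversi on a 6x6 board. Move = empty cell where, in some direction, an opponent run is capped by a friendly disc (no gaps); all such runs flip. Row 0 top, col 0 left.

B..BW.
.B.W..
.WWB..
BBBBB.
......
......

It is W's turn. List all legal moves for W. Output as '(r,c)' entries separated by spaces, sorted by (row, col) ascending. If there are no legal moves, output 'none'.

Answer: (0,1) (0,2) (2,4) (4,0) (4,1) (4,2) (4,3) (4,4)

Derivation:
(0,1): flips 1 -> legal
(0,2): flips 1 -> legal
(1,0): no bracket -> illegal
(1,2): no bracket -> illegal
(1,4): no bracket -> illegal
(2,0): no bracket -> illegal
(2,4): flips 1 -> legal
(2,5): no bracket -> illegal
(3,5): no bracket -> illegal
(4,0): flips 1 -> legal
(4,1): flips 1 -> legal
(4,2): flips 1 -> legal
(4,3): flips 3 -> legal
(4,4): flips 1 -> legal
(4,5): no bracket -> illegal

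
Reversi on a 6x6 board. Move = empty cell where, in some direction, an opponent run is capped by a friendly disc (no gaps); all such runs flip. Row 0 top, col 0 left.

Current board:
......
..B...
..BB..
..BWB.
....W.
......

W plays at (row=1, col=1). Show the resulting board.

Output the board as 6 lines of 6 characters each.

Answer: ......
.WB...
..WB..
..BWB.
....W.
......

Derivation:
Place W at (1,1); scan 8 dirs for brackets.
Dir NW: first cell '.' (not opp) -> no flip
Dir N: first cell '.' (not opp) -> no flip
Dir NE: first cell '.' (not opp) -> no flip
Dir W: first cell '.' (not opp) -> no flip
Dir E: opp run (1,2), next='.' -> no flip
Dir SW: first cell '.' (not opp) -> no flip
Dir S: first cell '.' (not opp) -> no flip
Dir SE: opp run (2,2) capped by W -> flip
All flips: (2,2)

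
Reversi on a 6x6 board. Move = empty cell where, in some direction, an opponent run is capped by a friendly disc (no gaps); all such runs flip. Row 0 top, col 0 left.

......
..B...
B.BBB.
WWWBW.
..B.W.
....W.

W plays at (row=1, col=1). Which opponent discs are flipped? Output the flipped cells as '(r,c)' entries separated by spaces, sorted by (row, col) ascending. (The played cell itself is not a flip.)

Answer: (2,2) (3,3)

Derivation:
Dir NW: first cell '.' (not opp) -> no flip
Dir N: first cell '.' (not opp) -> no flip
Dir NE: first cell '.' (not opp) -> no flip
Dir W: first cell '.' (not opp) -> no flip
Dir E: opp run (1,2), next='.' -> no flip
Dir SW: opp run (2,0), next=edge -> no flip
Dir S: first cell '.' (not opp) -> no flip
Dir SE: opp run (2,2) (3,3) capped by W -> flip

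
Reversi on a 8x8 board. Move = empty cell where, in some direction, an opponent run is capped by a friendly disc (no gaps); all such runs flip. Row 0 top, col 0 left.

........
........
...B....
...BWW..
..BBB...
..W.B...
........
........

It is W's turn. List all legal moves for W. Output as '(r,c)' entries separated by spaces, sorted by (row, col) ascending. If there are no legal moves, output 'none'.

Answer: (1,2) (3,2) (5,3) (6,4)

Derivation:
(1,2): flips 1 -> legal
(1,3): no bracket -> illegal
(1,4): no bracket -> illegal
(2,2): no bracket -> illegal
(2,4): no bracket -> illegal
(3,1): no bracket -> illegal
(3,2): flips 2 -> legal
(4,1): no bracket -> illegal
(4,5): no bracket -> illegal
(5,1): no bracket -> illegal
(5,3): flips 1 -> legal
(5,5): no bracket -> illegal
(6,3): no bracket -> illegal
(6,4): flips 2 -> legal
(6,5): no bracket -> illegal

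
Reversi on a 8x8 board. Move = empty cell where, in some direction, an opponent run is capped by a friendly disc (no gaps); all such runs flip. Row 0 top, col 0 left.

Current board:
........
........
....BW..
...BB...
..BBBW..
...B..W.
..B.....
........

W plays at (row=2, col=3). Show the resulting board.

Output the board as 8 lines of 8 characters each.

Answer: ........
........
...WWW..
...BW...
..BBBW..
...B..W.
..B.....
........

Derivation:
Place W at (2,3); scan 8 dirs for brackets.
Dir NW: first cell '.' (not opp) -> no flip
Dir N: first cell '.' (not opp) -> no flip
Dir NE: first cell '.' (not opp) -> no flip
Dir W: first cell '.' (not opp) -> no flip
Dir E: opp run (2,4) capped by W -> flip
Dir SW: first cell '.' (not opp) -> no flip
Dir S: opp run (3,3) (4,3) (5,3), next='.' -> no flip
Dir SE: opp run (3,4) capped by W -> flip
All flips: (2,4) (3,4)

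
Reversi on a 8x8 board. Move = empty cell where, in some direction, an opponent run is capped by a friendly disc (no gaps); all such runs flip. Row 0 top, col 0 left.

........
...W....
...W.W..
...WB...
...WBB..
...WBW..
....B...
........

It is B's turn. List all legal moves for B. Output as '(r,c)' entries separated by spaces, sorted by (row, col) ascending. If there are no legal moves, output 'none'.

Answer: (1,2) (1,6) (2,2) (3,2) (4,2) (4,6) (5,2) (5,6) (6,2) (6,5) (6,6)

Derivation:
(0,2): no bracket -> illegal
(0,3): no bracket -> illegal
(0,4): no bracket -> illegal
(1,2): flips 1 -> legal
(1,4): no bracket -> illegal
(1,5): no bracket -> illegal
(1,6): flips 1 -> legal
(2,2): flips 1 -> legal
(2,4): no bracket -> illegal
(2,6): no bracket -> illegal
(3,2): flips 2 -> legal
(3,5): no bracket -> illegal
(3,6): no bracket -> illegal
(4,2): flips 2 -> legal
(4,6): flips 1 -> legal
(5,2): flips 2 -> legal
(5,6): flips 1 -> legal
(6,2): flips 1 -> legal
(6,3): no bracket -> illegal
(6,5): flips 1 -> legal
(6,6): flips 1 -> legal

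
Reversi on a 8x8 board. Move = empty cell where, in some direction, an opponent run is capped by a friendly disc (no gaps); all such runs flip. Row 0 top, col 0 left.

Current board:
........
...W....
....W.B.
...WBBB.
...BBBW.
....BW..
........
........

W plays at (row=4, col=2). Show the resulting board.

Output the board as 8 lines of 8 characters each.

Answer: ........
...W....
....W.B.
...WBBB.
..WWWWW.
....BW..
........
........

Derivation:
Place W at (4,2); scan 8 dirs for brackets.
Dir NW: first cell '.' (not opp) -> no flip
Dir N: first cell '.' (not opp) -> no flip
Dir NE: first cell 'W' (not opp) -> no flip
Dir W: first cell '.' (not opp) -> no flip
Dir E: opp run (4,3) (4,4) (4,5) capped by W -> flip
Dir SW: first cell '.' (not opp) -> no flip
Dir S: first cell '.' (not opp) -> no flip
Dir SE: first cell '.' (not opp) -> no flip
All flips: (4,3) (4,4) (4,5)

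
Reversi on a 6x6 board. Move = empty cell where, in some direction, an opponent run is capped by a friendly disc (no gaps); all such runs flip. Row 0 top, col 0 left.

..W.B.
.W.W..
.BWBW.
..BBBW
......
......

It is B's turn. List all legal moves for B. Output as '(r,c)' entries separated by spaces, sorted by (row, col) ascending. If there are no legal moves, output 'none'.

Answer: (0,0) (0,1) (0,3) (1,2) (1,4) (1,5) (2,5) (3,1)

Derivation:
(0,0): flips 2 -> legal
(0,1): flips 1 -> legal
(0,3): flips 1 -> legal
(1,0): no bracket -> illegal
(1,2): flips 1 -> legal
(1,4): flips 1 -> legal
(1,5): flips 1 -> legal
(2,0): no bracket -> illegal
(2,5): flips 1 -> legal
(3,1): flips 2 -> legal
(4,4): no bracket -> illegal
(4,5): no bracket -> illegal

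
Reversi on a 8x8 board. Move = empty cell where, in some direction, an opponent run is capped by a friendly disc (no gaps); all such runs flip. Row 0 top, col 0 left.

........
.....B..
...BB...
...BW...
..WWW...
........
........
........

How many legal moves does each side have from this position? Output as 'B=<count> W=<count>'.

-- B to move --
(2,5): no bracket -> illegal
(3,1): no bracket -> illegal
(3,2): no bracket -> illegal
(3,5): flips 1 -> legal
(4,1): no bracket -> illegal
(4,5): flips 1 -> legal
(5,1): flips 1 -> legal
(5,2): no bracket -> illegal
(5,3): flips 1 -> legal
(5,4): flips 2 -> legal
(5,5): flips 1 -> legal
B mobility = 6
-- W to move --
(0,4): no bracket -> illegal
(0,5): no bracket -> illegal
(0,6): flips 3 -> legal
(1,2): flips 1 -> legal
(1,3): flips 2 -> legal
(1,4): flips 1 -> legal
(1,6): no bracket -> illegal
(2,2): flips 1 -> legal
(2,5): no bracket -> illegal
(2,6): no bracket -> illegal
(3,2): flips 1 -> legal
(3,5): no bracket -> illegal
W mobility = 6

Answer: B=6 W=6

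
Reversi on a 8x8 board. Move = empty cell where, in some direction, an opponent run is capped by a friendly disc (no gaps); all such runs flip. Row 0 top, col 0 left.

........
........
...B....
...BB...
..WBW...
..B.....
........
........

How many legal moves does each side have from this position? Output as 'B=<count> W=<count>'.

-- B to move --
(3,1): no bracket -> illegal
(3,2): flips 1 -> legal
(3,5): no bracket -> illegal
(4,1): flips 1 -> legal
(4,5): flips 1 -> legal
(5,1): flips 1 -> legal
(5,3): no bracket -> illegal
(5,4): flips 1 -> legal
(5,5): flips 1 -> legal
B mobility = 6
-- W to move --
(1,2): no bracket -> illegal
(1,3): no bracket -> illegal
(1,4): no bracket -> illegal
(2,2): flips 1 -> legal
(2,4): flips 2 -> legal
(2,5): no bracket -> illegal
(3,2): no bracket -> illegal
(3,5): no bracket -> illegal
(4,1): no bracket -> illegal
(4,5): no bracket -> illegal
(5,1): no bracket -> illegal
(5,3): no bracket -> illegal
(5,4): no bracket -> illegal
(6,1): no bracket -> illegal
(6,2): flips 1 -> legal
(6,3): no bracket -> illegal
W mobility = 3

Answer: B=6 W=3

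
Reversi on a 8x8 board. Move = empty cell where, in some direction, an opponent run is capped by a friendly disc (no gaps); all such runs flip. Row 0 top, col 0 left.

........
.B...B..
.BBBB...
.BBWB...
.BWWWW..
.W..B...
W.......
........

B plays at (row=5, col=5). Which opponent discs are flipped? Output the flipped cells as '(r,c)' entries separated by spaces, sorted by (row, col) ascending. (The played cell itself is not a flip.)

Answer: (3,3) (4,4)

Derivation:
Dir NW: opp run (4,4) (3,3) capped by B -> flip
Dir N: opp run (4,5), next='.' -> no flip
Dir NE: first cell '.' (not opp) -> no flip
Dir W: first cell 'B' (not opp) -> no flip
Dir E: first cell '.' (not opp) -> no flip
Dir SW: first cell '.' (not opp) -> no flip
Dir S: first cell '.' (not opp) -> no flip
Dir SE: first cell '.' (not opp) -> no flip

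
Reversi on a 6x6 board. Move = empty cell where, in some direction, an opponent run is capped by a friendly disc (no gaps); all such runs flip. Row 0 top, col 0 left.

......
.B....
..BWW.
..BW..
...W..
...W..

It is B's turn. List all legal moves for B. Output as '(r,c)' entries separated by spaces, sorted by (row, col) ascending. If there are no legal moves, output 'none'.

Answer: (1,4) (2,5) (3,4) (4,4) (5,4)

Derivation:
(1,2): no bracket -> illegal
(1,3): no bracket -> illegal
(1,4): flips 1 -> legal
(1,5): no bracket -> illegal
(2,5): flips 2 -> legal
(3,4): flips 1 -> legal
(3,5): no bracket -> illegal
(4,2): no bracket -> illegal
(4,4): flips 1 -> legal
(5,2): no bracket -> illegal
(5,4): flips 1 -> legal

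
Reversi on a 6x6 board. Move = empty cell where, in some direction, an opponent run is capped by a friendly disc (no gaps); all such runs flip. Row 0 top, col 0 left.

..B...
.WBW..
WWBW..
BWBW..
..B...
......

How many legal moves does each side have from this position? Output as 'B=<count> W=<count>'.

-- B to move --
(0,0): flips 1 -> legal
(0,1): no bracket -> illegal
(0,3): no bracket -> illegal
(0,4): flips 1 -> legal
(1,0): flips 3 -> legal
(1,4): flips 2 -> legal
(2,4): flips 3 -> legal
(3,4): flips 2 -> legal
(4,0): flips 1 -> legal
(4,1): no bracket -> illegal
(4,3): no bracket -> illegal
(4,4): flips 1 -> legal
B mobility = 8
-- W to move --
(0,1): flips 1 -> legal
(0,3): flips 1 -> legal
(4,0): flips 1 -> legal
(4,1): flips 1 -> legal
(4,3): flips 1 -> legal
(5,1): flips 1 -> legal
(5,2): no bracket -> illegal
(5,3): flips 1 -> legal
W mobility = 7

Answer: B=8 W=7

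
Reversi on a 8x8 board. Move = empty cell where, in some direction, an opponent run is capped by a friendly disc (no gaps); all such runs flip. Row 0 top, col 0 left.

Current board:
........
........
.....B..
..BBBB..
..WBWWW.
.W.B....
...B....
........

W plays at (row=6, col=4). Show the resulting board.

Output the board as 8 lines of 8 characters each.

Place W at (6,4); scan 8 dirs for brackets.
Dir NW: opp run (5,3) capped by W -> flip
Dir N: first cell '.' (not opp) -> no flip
Dir NE: first cell '.' (not opp) -> no flip
Dir W: opp run (6,3), next='.' -> no flip
Dir E: first cell '.' (not opp) -> no flip
Dir SW: first cell '.' (not opp) -> no flip
Dir S: first cell '.' (not opp) -> no flip
Dir SE: first cell '.' (not opp) -> no flip
All flips: (5,3)

Answer: ........
........
.....B..
..BBBB..
..WBWWW.
.W.W....
...BW...
........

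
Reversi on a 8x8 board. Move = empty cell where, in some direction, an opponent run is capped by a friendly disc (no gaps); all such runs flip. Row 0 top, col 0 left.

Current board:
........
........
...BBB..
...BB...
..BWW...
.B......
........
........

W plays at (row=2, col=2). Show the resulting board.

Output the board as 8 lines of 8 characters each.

Answer: ........
........
..WBBB..
...WB...
..BWW...
.B......
........
........

Derivation:
Place W at (2,2); scan 8 dirs for brackets.
Dir NW: first cell '.' (not opp) -> no flip
Dir N: first cell '.' (not opp) -> no flip
Dir NE: first cell '.' (not opp) -> no flip
Dir W: first cell '.' (not opp) -> no flip
Dir E: opp run (2,3) (2,4) (2,5), next='.' -> no flip
Dir SW: first cell '.' (not opp) -> no flip
Dir S: first cell '.' (not opp) -> no flip
Dir SE: opp run (3,3) capped by W -> flip
All flips: (3,3)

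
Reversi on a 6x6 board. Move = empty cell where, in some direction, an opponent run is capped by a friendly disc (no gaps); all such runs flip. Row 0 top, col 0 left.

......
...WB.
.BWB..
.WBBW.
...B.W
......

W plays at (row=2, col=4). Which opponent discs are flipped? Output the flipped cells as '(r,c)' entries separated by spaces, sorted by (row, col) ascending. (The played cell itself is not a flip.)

Dir NW: first cell 'W' (not opp) -> no flip
Dir N: opp run (1,4), next='.' -> no flip
Dir NE: first cell '.' (not opp) -> no flip
Dir W: opp run (2,3) capped by W -> flip
Dir E: first cell '.' (not opp) -> no flip
Dir SW: opp run (3,3), next='.' -> no flip
Dir S: first cell 'W' (not opp) -> no flip
Dir SE: first cell '.' (not opp) -> no flip

Answer: (2,3)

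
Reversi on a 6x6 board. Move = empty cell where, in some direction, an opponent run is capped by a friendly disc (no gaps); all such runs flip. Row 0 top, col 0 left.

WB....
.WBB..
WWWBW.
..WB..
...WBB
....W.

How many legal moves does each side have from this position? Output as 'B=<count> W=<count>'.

Answer: B=9 W=7

Derivation:
-- B to move --
(0,2): no bracket -> illegal
(1,0): flips 1 -> legal
(1,4): no bracket -> illegal
(1,5): flips 1 -> legal
(2,5): flips 1 -> legal
(3,0): flips 1 -> legal
(3,1): flips 4 -> legal
(3,4): no bracket -> illegal
(3,5): flips 1 -> legal
(4,1): flips 1 -> legal
(4,2): flips 3 -> legal
(5,2): no bracket -> illegal
(5,3): flips 1 -> legal
(5,5): no bracket -> illegal
B mobility = 9
-- W to move --
(0,2): flips 3 -> legal
(0,3): flips 4 -> legal
(0,4): flips 1 -> legal
(1,0): no bracket -> illegal
(1,4): flips 3 -> legal
(3,4): flips 2 -> legal
(3,5): no bracket -> illegal
(4,2): flips 1 -> legal
(5,3): no bracket -> illegal
(5,5): flips 2 -> legal
W mobility = 7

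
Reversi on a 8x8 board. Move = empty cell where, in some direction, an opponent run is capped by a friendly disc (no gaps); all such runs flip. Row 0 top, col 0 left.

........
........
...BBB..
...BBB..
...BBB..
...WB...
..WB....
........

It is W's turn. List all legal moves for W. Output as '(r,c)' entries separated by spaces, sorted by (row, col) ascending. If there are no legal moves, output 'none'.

Answer: (1,3) (2,6) (5,5) (6,4) (7,3)

Derivation:
(1,2): no bracket -> illegal
(1,3): flips 3 -> legal
(1,4): no bracket -> illegal
(1,5): no bracket -> illegal
(1,6): no bracket -> illegal
(2,2): no bracket -> illegal
(2,6): flips 2 -> legal
(3,2): no bracket -> illegal
(3,6): no bracket -> illegal
(4,2): no bracket -> illegal
(4,6): no bracket -> illegal
(5,2): no bracket -> illegal
(5,5): flips 1 -> legal
(5,6): no bracket -> illegal
(6,4): flips 1 -> legal
(6,5): no bracket -> illegal
(7,2): no bracket -> illegal
(7,3): flips 1 -> legal
(7,4): no bracket -> illegal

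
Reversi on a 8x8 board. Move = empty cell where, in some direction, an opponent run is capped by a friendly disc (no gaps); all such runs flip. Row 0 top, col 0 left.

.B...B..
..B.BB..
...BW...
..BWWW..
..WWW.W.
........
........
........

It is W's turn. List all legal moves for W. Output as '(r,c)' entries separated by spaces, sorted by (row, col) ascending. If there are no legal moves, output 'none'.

(0,0): no bracket -> illegal
(0,2): no bracket -> illegal
(0,3): no bracket -> illegal
(0,4): flips 1 -> legal
(0,6): flips 1 -> legal
(1,0): no bracket -> illegal
(1,1): no bracket -> illegal
(1,3): flips 1 -> legal
(1,6): no bracket -> illegal
(2,1): flips 1 -> legal
(2,2): flips 2 -> legal
(2,5): no bracket -> illegal
(2,6): no bracket -> illegal
(3,1): flips 1 -> legal
(4,1): no bracket -> illegal

Answer: (0,4) (0,6) (1,3) (2,1) (2,2) (3,1)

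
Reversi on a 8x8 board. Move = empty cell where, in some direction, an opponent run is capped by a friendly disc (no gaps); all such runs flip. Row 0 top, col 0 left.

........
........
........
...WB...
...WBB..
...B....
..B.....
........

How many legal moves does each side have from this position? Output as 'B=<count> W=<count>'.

Answer: B=5 W=5

Derivation:
-- B to move --
(2,2): flips 1 -> legal
(2,3): flips 2 -> legal
(2,4): no bracket -> illegal
(3,2): flips 1 -> legal
(4,2): flips 1 -> legal
(5,2): flips 1 -> legal
(5,4): no bracket -> illegal
B mobility = 5
-- W to move --
(2,3): no bracket -> illegal
(2,4): no bracket -> illegal
(2,5): flips 1 -> legal
(3,5): flips 1 -> legal
(3,6): no bracket -> illegal
(4,2): no bracket -> illegal
(4,6): flips 2 -> legal
(5,1): no bracket -> illegal
(5,2): no bracket -> illegal
(5,4): no bracket -> illegal
(5,5): flips 1 -> legal
(5,6): no bracket -> illegal
(6,1): no bracket -> illegal
(6,3): flips 1 -> legal
(6,4): no bracket -> illegal
(7,1): no bracket -> illegal
(7,2): no bracket -> illegal
(7,3): no bracket -> illegal
W mobility = 5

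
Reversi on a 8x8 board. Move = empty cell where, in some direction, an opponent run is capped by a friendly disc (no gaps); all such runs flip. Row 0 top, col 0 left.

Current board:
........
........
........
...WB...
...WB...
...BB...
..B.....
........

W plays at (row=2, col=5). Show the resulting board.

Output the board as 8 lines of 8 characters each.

Place W at (2,5); scan 8 dirs for brackets.
Dir NW: first cell '.' (not opp) -> no flip
Dir N: first cell '.' (not opp) -> no flip
Dir NE: first cell '.' (not opp) -> no flip
Dir W: first cell '.' (not opp) -> no flip
Dir E: first cell '.' (not opp) -> no flip
Dir SW: opp run (3,4) capped by W -> flip
Dir S: first cell '.' (not opp) -> no flip
Dir SE: first cell '.' (not opp) -> no flip
All flips: (3,4)

Answer: ........
........
.....W..
...WW...
...WB...
...BB...
..B.....
........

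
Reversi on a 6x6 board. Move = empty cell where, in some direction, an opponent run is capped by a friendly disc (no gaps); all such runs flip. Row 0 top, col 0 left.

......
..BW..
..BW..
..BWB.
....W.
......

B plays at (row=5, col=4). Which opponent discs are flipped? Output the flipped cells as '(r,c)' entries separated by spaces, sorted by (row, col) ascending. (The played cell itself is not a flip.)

Answer: (4,4)

Derivation:
Dir NW: first cell '.' (not opp) -> no flip
Dir N: opp run (4,4) capped by B -> flip
Dir NE: first cell '.' (not opp) -> no flip
Dir W: first cell '.' (not opp) -> no flip
Dir E: first cell '.' (not opp) -> no flip
Dir SW: edge -> no flip
Dir S: edge -> no flip
Dir SE: edge -> no flip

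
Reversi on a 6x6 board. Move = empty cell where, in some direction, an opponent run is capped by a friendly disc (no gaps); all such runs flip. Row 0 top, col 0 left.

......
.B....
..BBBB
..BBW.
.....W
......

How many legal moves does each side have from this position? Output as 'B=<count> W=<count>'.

-- B to move --
(3,5): flips 1 -> legal
(4,3): flips 1 -> legal
(4,4): flips 1 -> legal
(5,4): no bracket -> illegal
(5,5): no bracket -> illegal
B mobility = 3
-- W to move --
(0,0): no bracket -> illegal
(0,1): no bracket -> illegal
(0,2): no bracket -> illegal
(1,0): no bracket -> illegal
(1,2): flips 1 -> legal
(1,3): no bracket -> illegal
(1,4): flips 1 -> legal
(1,5): no bracket -> illegal
(2,0): no bracket -> illegal
(2,1): no bracket -> illegal
(3,1): flips 2 -> legal
(3,5): no bracket -> illegal
(4,1): no bracket -> illegal
(4,2): no bracket -> illegal
(4,3): no bracket -> illegal
(4,4): no bracket -> illegal
W mobility = 3

Answer: B=3 W=3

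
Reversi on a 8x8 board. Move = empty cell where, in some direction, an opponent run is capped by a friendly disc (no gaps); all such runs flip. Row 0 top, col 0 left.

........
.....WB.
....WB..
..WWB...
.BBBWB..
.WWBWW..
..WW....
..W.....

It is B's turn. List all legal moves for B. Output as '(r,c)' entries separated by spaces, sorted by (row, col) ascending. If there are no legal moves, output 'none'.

Answer: (0,5) (0,6) (1,4) (2,1) (2,2) (2,3) (3,1) (3,5) (5,0) (5,6) (6,0) (6,1) (6,4) (6,5) (7,1) (7,3) (7,4)

Derivation:
(0,4): no bracket -> illegal
(0,5): flips 1 -> legal
(0,6): flips 3 -> legal
(1,3): no bracket -> illegal
(1,4): flips 2 -> legal
(2,1): flips 1 -> legal
(2,2): flips 1 -> legal
(2,3): flips 3 -> legal
(2,6): no bracket -> illegal
(3,1): flips 2 -> legal
(3,5): flips 1 -> legal
(4,0): no bracket -> illegal
(4,6): no bracket -> illegal
(5,0): flips 2 -> legal
(5,6): flips 2 -> legal
(6,0): flips 1 -> legal
(6,1): flips 2 -> legal
(6,4): flips 2 -> legal
(6,5): flips 2 -> legal
(6,6): no bracket -> illegal
(7,1): flips 1 -> legal
(7,3): flips 1 -> legal
(7,4): flips 2 -> legal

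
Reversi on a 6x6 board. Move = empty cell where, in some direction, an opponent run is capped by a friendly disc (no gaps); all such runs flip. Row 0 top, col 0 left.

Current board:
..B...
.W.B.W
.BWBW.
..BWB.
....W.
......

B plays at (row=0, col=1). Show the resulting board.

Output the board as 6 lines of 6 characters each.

Answer: .BB...
.B.B.W
.BWBW.
..BWB.
....W.
......

Derivation:
Place B at (0,1); scan 8 dirs for brackets.
Dir NW: edge -> no flip
Dir N: edge -> no flip
Dir NE: edge -> no flip
Dir W: first cell '.' (not opp) -> no flip
Dir E: first cell 'B' (not opp) -> no flip
Dir SW: first cell '.' (not opp) -> no flip
Dir S: opp run (1,1) capped by B -> flip
Dir SE: first cell '.' (not opp) -> no flip
All flips: (1,1)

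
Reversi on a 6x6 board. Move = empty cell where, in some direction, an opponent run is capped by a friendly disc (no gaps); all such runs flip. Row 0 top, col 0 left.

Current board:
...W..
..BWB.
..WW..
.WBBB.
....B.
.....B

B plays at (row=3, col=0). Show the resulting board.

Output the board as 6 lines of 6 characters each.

Answer: ...W..
..BWB.
..WW..
BBBBB.
....B.
.....B

Derivation:
Place B at (3,0); scan 8 dirs for brackets.
Dir NW: edge -> no flip
Dir N: first cell '.' (not opp) -> no flip
Dir NE: first cell '.' (not opp) -> no flip
Dir W: edge -> no flip
Dir E: opp run (3,1) capped by B -> flip
Dir SW: edge -> no flip
Dir S: first cell '.' (not opp) -> no flip
Dir SE: first cell '.' (not opp) -> no flip
All flips: (3,1)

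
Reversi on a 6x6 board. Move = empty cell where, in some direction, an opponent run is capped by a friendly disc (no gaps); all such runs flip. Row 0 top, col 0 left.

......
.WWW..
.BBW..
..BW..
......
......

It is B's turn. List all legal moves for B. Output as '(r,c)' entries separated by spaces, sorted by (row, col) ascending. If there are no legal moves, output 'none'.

(0,0): flips 1 -> legal
(0,1): flips 1 -> legal
(0,2): flips 1 -> legal
(0,3): flips 1 -> legal
(0,4): flips 1 -> legal
(1,0): no bracket -> illegal
(1,4): flips 1 -> legal
(2,0): no bracket -> illegal
(2,4): flips 1 -> legal
(3,4): flips 1 -> legal
(4,2): no bracket -> illegal
(4,3): no bracket -> illegal
(4,4): flips 1 -> legal

Answer: (0,0) (0,1) (0,2) (0,3) (0,4) (1,4) (2,4) (3,4) (4,4)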